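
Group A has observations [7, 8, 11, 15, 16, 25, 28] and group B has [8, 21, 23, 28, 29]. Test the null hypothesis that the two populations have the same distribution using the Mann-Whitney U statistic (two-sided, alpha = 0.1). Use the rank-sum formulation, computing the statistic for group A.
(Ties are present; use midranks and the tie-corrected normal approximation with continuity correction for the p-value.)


Step 1: Combine and sort all 12 observations; assign midranks.
sorted (value, group): (7,X), (8,X), (8,Y), (11,X), (15,X), (16,X), (21,Y), (23,Y), (25,X), (28,X), (28,Y), (29,Y)
ranks: 7->1, 8->2.5, 8->2.5, 11->4, 15->5, 16->6, 21->7, 23->8, 25->9, 28->10.5, 28->10.5, 29->12
Step 2: Rank sum for X: R1 = 1 + 2.5 + 4 + 5 + 6 + 9 + 10.5 = 38.
Step 3: U_X = R1 - n1(n1+1)/2 = 38 - 7*8/2 = 38 - 28 = 10.
       U_Y = n1*n2 - U_X = 35 - 10 = 25.
Step 4: Ties are present, so use the tie-corrected normal approximation (with continuity correction) for the p-value.
Step 5: p-value = 0.253956; compare to alpha = 0.1. fail to reject H0.

U_X = 10, p = 0.253956, fail to reject H0 at alpha = 0.1.


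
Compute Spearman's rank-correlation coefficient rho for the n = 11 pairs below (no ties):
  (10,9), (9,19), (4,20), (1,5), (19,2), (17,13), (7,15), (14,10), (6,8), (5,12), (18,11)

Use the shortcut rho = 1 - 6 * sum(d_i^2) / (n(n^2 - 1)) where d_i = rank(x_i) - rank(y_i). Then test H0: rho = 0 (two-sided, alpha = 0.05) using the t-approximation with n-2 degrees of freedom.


Step 1: Rank x and y separately (midranks; no ties here).
rank(x): 10->7, 9->6, 4->2, 1->1, 19->11, 17->9, 7->5, 14->8, 6->4, 5->3, 18->10
rank(y): 9->4, 19->10, 20->11, 5->2, 2->1, 13->8, 15->9, 10->5, 8->3, 12->7, 11->6
Step 2: d_i = R_x(i) - R_y(i); compute d_i^2.
  (7-4)^2=9, (6-10)^2=16, (2-11)^2=81, (1-2)^2=1, (11-1)^2=100, (9-8)^2=1, (5-9)^2=16, (8-5)^2=9, (4-3)^2=1, (3-7)^2=16, (10-6)^2=16
sum(d^2) = 266.
Step 3: rho = 1 - 6*266 / (11*(11^2 - 1)) = 1 - 1596/1320 = -0.209091.
Step 4: Under H0, t = rho * sqrt((n-2)/(1-rho^2)) = -0.6415 ~ t(9).
Step 5: Two-sided p-value from the t-distribution with 9 df = 0.537221.
Step 6: alpha = 0.05. fail to reject H0.

rho = -0.2091, p = 0.537221, fail to reject H0 at alpha = 0.05.


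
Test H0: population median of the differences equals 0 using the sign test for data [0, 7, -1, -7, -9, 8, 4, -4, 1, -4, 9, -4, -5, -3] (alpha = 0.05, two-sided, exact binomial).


Step 1: Discard zero differences. Original n = 14; n_eff = number of nonzero differences = 13.
Nonzero differences (with sign): +7, -1, -7, -9, +8, +4, -4, +1, -4, +9, -4, -5, -3
Step 2: Count signs: positive = 5, negative = 8.
Step 3: Under H0: P(positive) = 0.5, so the number of positives S ~ Bin(13, 0.5).
Step 4: Two-sided exact p-value = sum of Bin(13,0.5) probabilities at or below the observed probability = 0.581055.
Step 5: alpha = 0.05. fail to reject H0.

n_eff = 13, pos = 5, neg = 8, p = 0.581055, fail to reject H0.


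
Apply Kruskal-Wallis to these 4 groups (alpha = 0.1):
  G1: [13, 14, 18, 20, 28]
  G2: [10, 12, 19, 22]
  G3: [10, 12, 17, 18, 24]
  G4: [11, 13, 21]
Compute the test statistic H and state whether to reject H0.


Step 1: Combine all N = 17 observations and assign midranks.
sorted (value, group, rank): (10,G2,1.5), (10,G3,1.5), (11,G4,3), (12,G2,4.5), (12,G3,4.5), (13,G1,6.5), (13,G4,6.5), (14,G1,8), (17,G3,9), (18,G1,10.5), (18,G3,10.5), (19,G2,12), (20,G1,13), (21,G4,14), (22,G2,15), (24,G3,16), (28,G1,17)
Step 2: Sum ranks within each group.
R_1 = 55 (n_1 = 5)
R_2 = 33 (n_2 = 4)
R_3 = 41.5 (n_3 = 5)
R_4 = 23.5 (n_4 = 3)
Step 3: H = 12/(N(N+1)) * sum(R_i^2/n_i) - 3(N+1)
     = 12/(17*18) * (55^2/5 + 33^2/4 + 41.5^2/5 + 23.5^2/3) - 3*18
     = 0.039216 * 1405.78 - 54
     = 1.128758.
Step 4: Ties present; correction factor C = 1 - 24/(17^3 - 17) = 0.995098. Corrected H = 1.128758 / 0.995098 = 1.134319.
Step 5: Under H0, H ~ chi^2(3); p-value = 0.768797.
Step 6: alpha = 0.1. fail to reject H0.

H = 1.1343, df = 3, p = 0.768797, fail to reject H0.


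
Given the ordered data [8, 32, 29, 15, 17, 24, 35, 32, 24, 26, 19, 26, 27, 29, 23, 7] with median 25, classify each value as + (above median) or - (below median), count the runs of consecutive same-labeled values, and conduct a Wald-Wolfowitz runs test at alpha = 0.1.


Step 1: Compute median = 25; label A = above, B = below.
Labels in order: BAABBBAABABAAABB  (n_A = 8, n_B = 8)
Step 2: Count runs R = 9.
Step 3: Under H0 (random ordering), E[R] = 2*n_A*n_B/(n_A+n_B) + 1 = 2*8*8/16 + 1 = 9.0000.
        Var[R] = 2*n_A*n_B*(2*n_A*n_B - n_A - n_B) / ((n_A+n_B)^2 * (n_A+n_B-1)) = 14336/3840 = 3.7333.
        SD[R] = 1.9322.
Step 4: R = E[R], so z = 0 with no continuity correction.
Step 5: Two-sided p-value via normal approximation = 2*(1 - Phi(|z|)) = 1.000000.
Step 6: alpha = 0.1. fail to reject H0.

R = 9, z = 0.0000, p = 1.000000, fail to reject H0.


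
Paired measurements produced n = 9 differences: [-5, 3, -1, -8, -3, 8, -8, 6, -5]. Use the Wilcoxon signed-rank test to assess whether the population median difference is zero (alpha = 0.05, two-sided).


Step 1: Drop any zero differences (none here) and take |d_i|.
|d| = [5, 3, 1, 8, 3, 8, 8, 6, 5]
Step 2: Midrank |d_i| (ties get averaged ranks).
ranks: |5|->4.5, |3|->2.5, |1|->1, |8|->8, |3|->2.5, |8|->8, |8|->8, |6|->6, |5|->4.5
Step 3: Attach original signs; sum ranks with positive sign and with negative sign.
W+ = 2.5 + 8 + 6 = 16.5
W- = 4.5 + 1 + 8 + 2.5 + 8 + 4.5 = 28.5
(Check: W+ + W- = 45 should equal n(n+1)/2 = 45.)
Step 4: Test statistic W = min(W+, W-) = 16.5.
Step 5: Ties in |d|, so use the tie-corrected normal approximation.
        E[W] = n(n+1)/4 = 9*10/4 = 22.5.
        Tie groups: |d|=3 (t=2), |d|=5 (t=2), |d|=8 (t=3); sum(t^3 - t) = 36.
        Var[W] = n(n+1)(2n+1)/24 - sum(t^3-t)/48 = 1710/24 - 36/48 = 70.5.
        z = (W - E[W]) / sqrt(Var[W]) = (16.5 - 22.5) / 8.3964 = -0.7146.
        Two-sided p = 2*Phi(z) = 0.474863.
Step 6: alpha = 0.05. fail to reject H0.

W+ = 16.5, W- = 28.5, W = min = 16.5, p = 0.474863, fail to reject H0.


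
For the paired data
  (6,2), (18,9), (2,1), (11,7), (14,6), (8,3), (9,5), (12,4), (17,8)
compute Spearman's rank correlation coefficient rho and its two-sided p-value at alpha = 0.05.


Step 1: Rank x and y separately (midranks; no ties here).
rank(x): 6->2, 18->9, 2->1, 11->5, 14->7, 8->3, 9->4, 12->6, 17->8
rank(y): 2->2, 9->9, 1->1, 7->7, 6->6, 3->3, 5->5, 4->4, 8->8
Step 2: d_i = R_x(i) - R_y(i); compute d_i^2.
  (2-2)^2=0, (9-9)^2=0, (1-1)^2=0, (5-7)^2=4, (7-6)^2=1, (3-3)^2=0, (4-5)^2=1, (6-4)^2=4, (8-8)^2=0
sum(d^2) = 10.
Step 3: rho = 1 - 6*10 / (9*(9^2 - 1)) = 1 - 60/720 = 0.916667.
Step 4: Under H0, t = rho * sqrt((n-2)/(1-rho^2)) = 6.0685 ~ t(7).
Step 5: Two-sided p-value from the t-distribution with 7 df = 0.000507.
Step 6: alpha = 0.05. reject H0.

rho = 0.9167, p = 0.000507, reject H0 at alpha = 0.05.


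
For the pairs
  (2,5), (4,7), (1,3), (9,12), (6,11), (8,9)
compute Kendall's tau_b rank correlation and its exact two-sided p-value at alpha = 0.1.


Step 1: Enumerate the 15 unordered pairs (i,j) with i<j and classify each by sign(x_j-x_i) * sign(y_j-y_i).
  (1,2):dx=+2,dy=+2->C; (1,3):dx=-1,dy=-2->C; (1,4):dx=+7,dy=+7->C; (1,5):dx=+4,dy=+6->C
  (1,6):dx=+6,dy=+4->C; (2,3):dx=-3,dy=-4->C; (2,4):dx=+5,dy=+5->C; (2,5):dx=+2,dy=+4->C
  (2,6):dx=+4,dy=+2->C; (3,4):dx=+8,dy=+9->C; (3,5):dx=+5,dy=+8->C; (3,6):dx=+7,dy=+6->C
  (4,5):dx=-3,dy=-1->C; (4,6):dx=-1,dy=-3->C; (5,6):dx=+2,dy=-2->D
Step 2: C = 14, D = 1, total pairs = 15.
Step 3: tau = (C - D)/(n(n-1)/2) = (14 - 1)/15 = 0.866667.
Step 4: Exact two-sided p-value (enumerate n! = 720 permutations of y under H0): p = 0.016667.
Step 5: alpha = 0.1. reject H0.

tau_b = 0.8667 (C=14, D=1), p = 0.016667, reject H0.


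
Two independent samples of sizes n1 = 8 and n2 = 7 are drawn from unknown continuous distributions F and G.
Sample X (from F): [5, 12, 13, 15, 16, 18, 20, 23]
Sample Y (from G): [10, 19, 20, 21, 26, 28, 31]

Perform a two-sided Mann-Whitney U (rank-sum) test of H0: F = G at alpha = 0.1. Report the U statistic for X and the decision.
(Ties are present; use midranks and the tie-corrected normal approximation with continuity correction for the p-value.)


Step 1: Combine and sort all 15 observations; assign midranks.
sorted (value, group): (5,X), (10,Y), (12,X), (13,X), (15,X), (16,X), (18,X), (19,Y), (20,X), (20,Y), (21,Y), (23,X), (26,Y), (28,Y), (31,Y)
ranks: 5->1, 10->2, 12->3, 13->4, 15->5, 16->6, 18->7, 19->8, 20->9.5, 20->9.5, 21->11, 23->12, 26->13, 28->14, 31->15
Step 2: Rank sum for X: R1 = 1 + 3 + 4 + 5 + 6 + 7 + 9.5 + 12 = 47.5.
Step 3: U_X = R1 - n1(n1+1)/2 = 47.5 - 8*9/2 = 47.5 - 36 = 11.5.
       U_Y = n1*n2 - U_X = 56 - 11.5 = 44.5.
Step 4: Ties are present, so use the tie-corrected normal approximation (with continuity correction) for the p-value.
Step 5: p-value = 0.063840; compare to alpha = 0.1. reject H0.

U_X = 11.5, p = 0.063840, reject H0 at alpha = 0.1.


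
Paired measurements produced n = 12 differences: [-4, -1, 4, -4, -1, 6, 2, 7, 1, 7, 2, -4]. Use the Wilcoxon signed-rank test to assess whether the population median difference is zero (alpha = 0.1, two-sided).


Step 1: Drop any zero differences (none here) and take |d_i|.
|d| = [4, 1, 4, 4, 1, 6, 2, 7, 1, 7, 2, 4]
Step 2: Midrank |d_i| (ties get averaged ranks).
ranks: |4|->7.5, |1|->2, |4|->7.5, |4|->7.5, |1|->2, |6|->10, |2|->4.5, |7|->11.5, |1|->2, |7|->11.5, |2|->4.5, |4|->7.5
Step 3: Attach original signs; sum ranks with positive sign and with negative sign.
W+ = 7.5 + 10 + 4.5 + 11.5 + 2 + 11.5 + 4.5 = 51.5
W- = 7.5 + 2 + 7.5 + 2 + 7.5 = 26.5
(Check: W+ + W- = 78 should equal n(n+1)/2 = 78.)
Step 4: Test statistic W = min(W+, W-) = 26.5.
Step 5: Ties in |d|, so use the tie-corrected normal approximation.
        E[W] = n(n+1)/4 = 12*13/4 = 39.
        Tie groups: |d|=1 (t=3), |d|=2 (t=2), |d|=4 (t=4), |d|=7 (t=2); sum(t^3 - t) = 96.
        Var[W] = n(n+1)(2n+1)/24 - sum(t^3-t)/48 = 3900/24 - 96/48 = 160.5.
        z = (W - E[W]) / sqrt(Var[W]) = (26.5 - 39) / 12.6689 = -0.9867.
        Two-sided p = 2*Phi(z) = 0.323804.
Step 6: alpha = 0.1. fail to reject H0.

W+ = 51.5, W- = 26.5, W = min = 26.5, p = 0.323804, fail to reject H0.


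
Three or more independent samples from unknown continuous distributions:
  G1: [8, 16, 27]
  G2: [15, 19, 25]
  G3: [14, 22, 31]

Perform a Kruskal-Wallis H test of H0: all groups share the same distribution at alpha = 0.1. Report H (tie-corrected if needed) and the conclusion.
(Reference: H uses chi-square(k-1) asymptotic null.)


Step 1: Combine all N = 9 observations and assign midranks.
sorted (value, group, rank): (8,G1,1), (14,G3,2), (15,G2,3), (16,G1,4), (19,G2,5), (22,G3,6), (25,G2,7), (27,G1,8), (31,G3,9)
Step 2: Sum ranks within each group.
R_1 = 13 (n_1 = 3)
R_2 = 15 (n_2 = 3)
R_3 = 17 (n_3 = 3)
Step 3: H = 12/(N(N+1)) * sum(R_i^2/n_i) - 3(N+1)
     = 12/(9*10) * (13^2/3 + 15^2/3 + 17^2/3) - 3*10
     = 0.133333 * 227.667 - 30
     = 0.355556.
Step 4: No ties, so H is used without correction.
Step 5: Under H0, H ~ chi^2(2); p-value = 0.837128.
Step 6: alpha = 0.1. fail to reject H0.

H = 0.3556, df = 2, p = 0.837128, fail to reject H0.


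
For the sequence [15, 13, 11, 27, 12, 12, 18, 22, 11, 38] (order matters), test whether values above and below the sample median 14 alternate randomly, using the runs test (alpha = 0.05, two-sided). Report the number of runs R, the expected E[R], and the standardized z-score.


Step 1: Compute median = 14; label A = above, B = below.
Labels in order: ABBABBAABA  (n_A = 5, n_B = 5)
Step 2: Count runs R = 7.
Step 3: Under H0 (random ordering), E[R] = 2*n_A*n_B/(n_A+n_B) + 1 = 2*5*5/10 + 1 = 6.0000.
        Var[R] = 2*n_A*n_B*(2*n_A*n_B - n_A - n_B) / ((n_A+n_B)^2 * (n_A+n_B-1)) = 2000/900 = 2.2222.
        SD[R] = 1.4907.
Step 4: Continuity-corrected z = (R - 0.5 - E[R]) / SD[R] = (7 - 0.5 - 6.0000) / 1.4907 = 0.3354.
Step 5: Two-sided p-value via normal approximation = 2*(1 - Phi(|z|)) = 0.737316.
Step 6: alpha = 0.05. fail to reject H0.

R = 7, z = 0.3354, p = 0.737316, fail to reject H0.


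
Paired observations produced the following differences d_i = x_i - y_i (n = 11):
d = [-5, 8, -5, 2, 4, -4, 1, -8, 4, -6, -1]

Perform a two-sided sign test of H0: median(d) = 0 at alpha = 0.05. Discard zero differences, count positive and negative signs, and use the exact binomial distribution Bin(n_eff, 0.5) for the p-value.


Step 1: Discard zero differences. Original n = 11; n_eff = number of nonzero differences = 11.
Nonzero differences (with sign): -5, +8, -5, +2, +4, -4, +1, -8, +4, -6, -1
Step 2: Count signs: positive = 5, negative = 6.
Step 3: Under H0: P(positive) = 0.5, so the number of positives S ~ Bin(11, 0.5).
Step 4: Two-sided exact p-value = sum of Bin(11,0.5) probabilities at or below the observed probability = 1.000000.
Step 5: alpha = 0.05. fail to reject H0.

n_eff = 11, pos = 5, neg = 6, p = 1.000000, fail to reject H0.


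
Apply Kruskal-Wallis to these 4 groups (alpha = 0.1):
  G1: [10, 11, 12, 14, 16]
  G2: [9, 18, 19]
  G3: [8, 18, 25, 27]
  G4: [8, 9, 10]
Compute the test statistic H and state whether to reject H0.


Step 1: Combine all N = 15 observations and assign midranks.
sorted (value, group, rank): (8,G3,1.5), (8,G4,1.5), (9,G2,3.5), (9,G4,3.5), (10,G1,5.5), (10,G4,5.5), (11,G1,7), (12,G1,8), (14,G1,9), (16,G1,10), (18,G2,11.5), (18,G3,11.5), (19,G2,13), (25,G3,14), (27,G3,15)
Step 2: Sum ranks within each group.
R_1 = 39.5 (n_1 = 5)
R_2 = 28 (n_2 = 3)
R_3 = 42 (n_3 = 4)
R_4 = 10.5 (n_4 = 3)
Step 3: H = 12/(N(N+1)) * sum(R_i^2/n_i) - 3(N+1)
     = 12/(15*16) * (39.5^2/5 + 28^2/3 + 42^2/4 + 10.5^2/3) - 3*16
     = 0.050000 * 1051.13 - 48
     = 4.556667.
Step 4: Ties present; correction factor C = 1 - 24/(15^3 - 15) = 0.992857. Corrected H = 4.556667 / 0.992857 = 4.589448.
Step 5: Under H0, H ~ chi^2(3); p-value = 0.204449.
Step 6: alpha = 0.1. fail to reject H0.

H = 4.5894, df = 3, p = 0.204449, fail to reject H0.


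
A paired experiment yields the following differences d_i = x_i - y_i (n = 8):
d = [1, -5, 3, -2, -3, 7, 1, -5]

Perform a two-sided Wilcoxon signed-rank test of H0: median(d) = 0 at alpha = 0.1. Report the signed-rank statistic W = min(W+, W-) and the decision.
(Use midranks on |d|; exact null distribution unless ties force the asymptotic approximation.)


Step 1: Drop any zero differences (none here) and take |d_i|.
|d| = [1, 5, 3, 2, 3, 7, 1, 5]
Step 2: Midrank |d_i| (ties get averaged ranks).
ranks: |1|->1.5, |5|->6.5, |3|->4.5, |2|->3, |3|->4.5, |7|->8, |1|->1.5, |5|->6.5
Step 3: Attach original signs; sum ranks with positive sign and with negative sign.
W+ = 1.5 + 4.5 + 8 + 1.5 = 15.5
W- = 6.5 + 3 + 4.5 + 6.5 = 20.5
(Check: W+ + W- = 36 should equal n(n+1)/2 = 36.)
Step 4: Test statistic W = min(W+, W-) = 15.5.
Step 5: Ties in |d|, so use the tie-corrected normal approximation.
        E[W] = n(n+1)/4 = 8*9/4 = 18.
        Tie groups: |d|=1 (t=2), |d|=3 (t=2), |d|=5 (t=2); sum(t^3 - t) = 18.
        Var[W] = n(n+1)(2n+1)/24 - sum(t^3-t)/48 = 1224/24 - 18/48 = 50.625.
        z = (W - E[W]) / sqrt(Var[W]) = (15.5 - 18) / 7.1151 = -0.3514.
        Two-sided p = 2*Phi(z) = 0.725315.
Step 6: alpha = 0.1. fail to reject H0.

W+ = 15.5, W- = 20.5, W = min = 15.5, p = 0.725315, fail to reject H0.


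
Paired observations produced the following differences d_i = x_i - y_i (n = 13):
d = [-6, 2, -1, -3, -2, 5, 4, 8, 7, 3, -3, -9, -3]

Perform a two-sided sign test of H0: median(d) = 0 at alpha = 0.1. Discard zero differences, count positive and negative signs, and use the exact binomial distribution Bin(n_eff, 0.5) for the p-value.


Step 1: Discard zero differences. Original n = 13; n_eff = number of nonzero differences = 13.
Nonzero differences (with sign): -6, +2, -1, -3, -2, +5, +4, +8, +7, +3, -3, -9, -3
Step 2: Count signs: positive = 6, negative = 7.
Step 3: Under H0: P(positive) = 0.5, so the number of positives S ~ Bin(13, 0.5).
Step 4: Two-sided exact p-value = sum of Bin(13,0.5) probabilities at or below the observed probability = 1.000000.
Step 5: alpha = 0.1. fail to reject H0.

n_eff = 13, pos = 6, neg = 7, p = 1.000000, fail to reject H0.


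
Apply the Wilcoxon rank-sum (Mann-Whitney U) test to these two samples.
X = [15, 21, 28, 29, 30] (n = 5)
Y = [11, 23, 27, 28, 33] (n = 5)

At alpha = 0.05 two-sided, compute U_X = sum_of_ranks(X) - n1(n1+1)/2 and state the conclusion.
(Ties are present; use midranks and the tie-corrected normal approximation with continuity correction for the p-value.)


Step 1: Combine and sort all 10 observations; assign midranks.
sorted (value, group): (11,Y), (15,X), (21,X), (23,Y), (27,Y), (28,X), (28,Y), (29,X), (30,X), (33,Y)
ranks: 11->1, 15->2, 21->3, 23->4, 27->5, 28->6.5, 28->6.5, 29->8, 30->9, 33->10
Step 2: Rank sum for X: R1 = 2 + 3 + 6.5 + 8 + 9 = 28.5.
Step 3: U_X = R1 - n1(n1+1)/2 = 28.5 - 5*6/2 = 28.5 - 15 = 13.5.
       U_Y = n1*n2 - U_X = 25 - 13.5 = 11.5.
Step 4: Ties are present, so use the tie-corrected normal approximation (with continuity correction) for the p-value.
Step 5: p-value = 0.916563; compare to alpha = 0.05. fail to reject H0.

U_X = 13.5, p = 0.916563, fail to reject H0 at alpha = 0.05.


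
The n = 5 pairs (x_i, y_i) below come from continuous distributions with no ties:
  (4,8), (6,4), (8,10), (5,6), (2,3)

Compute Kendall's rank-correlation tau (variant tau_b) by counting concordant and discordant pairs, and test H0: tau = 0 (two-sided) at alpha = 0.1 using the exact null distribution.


Step 1: Enumerate the 10 unordered pairs (i,j) with i<j and classify each by sign(x_j-x_i) * sign(y_j-y_i).
  (1,2):dx=+2,dy=-4->D; (1,3):dx=+4,dy=+2->C; (1,4):dx=+1,dy=-2->D; (1,5):dx=-2,dy=-5->C
  (2,3):dx=+2,dy=+6->C; (2,4):dx=-1,dy=+2->D; (2,5):dx=-4,dy=-1->C; (3,4):dx=-3,dy=-4->C
  (3,5):dx=-6,dy=-7->C; (4,5):dx=-3,dy=-3->C
Step 2: C = 7, D = 3, total pairs = 10.
Step 3: tau = (C - D)/(n(n-1)/2) = (7 - 3)/10 = 0.400000.
Step 4: Exact two-sided p-value (enumerate n! = 120 permutations of y under H0): p = 0.483333.
Step 5: alpha = 0.1. fail to reject H0.

tau_b = 0.4000 (C=7, D=3), p = 0.483333, fail to reject H0.


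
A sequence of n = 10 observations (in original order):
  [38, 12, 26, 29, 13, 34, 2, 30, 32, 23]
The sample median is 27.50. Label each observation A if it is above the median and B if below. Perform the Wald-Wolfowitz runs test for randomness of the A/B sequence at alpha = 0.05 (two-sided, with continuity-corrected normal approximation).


Step 1: Compute median = 27.50; label A = above, B = below.
Labels in order: ABBABABAAB  (n_A = 5, n_B = 5)
Step 2: Count runs R = 8.
Step 3: Under H0 (random ordering), E[R] = 2*n_A*n_B/(n_A+n_B) + 1 = 2*5*5/10 + 1 = 6.0000.
        Var[R] = 2*n_A*n_B*(2*n_A*n_B - n_A - n_B) / ((n_A+n_B)^2 * (n_A+n_B-1)) = 2000/900 = 2.2222.
        SD[R] = 1.4907.
Step 4: Continuity-corrected z = (R - 0.5 - E[R]) / SD[R] = (8 - 0.5 - 6.0000) / 1.4907 = 1.0062.
Step 5: Two-sided p-value via normal approximation = 2*(1 - Phi(|z|)) = 0.314305.
Step 6: alpha = 0.05. fail to reject H0.

R = 8, z = 1.0062, p = 0.314305, fail to reject H0.


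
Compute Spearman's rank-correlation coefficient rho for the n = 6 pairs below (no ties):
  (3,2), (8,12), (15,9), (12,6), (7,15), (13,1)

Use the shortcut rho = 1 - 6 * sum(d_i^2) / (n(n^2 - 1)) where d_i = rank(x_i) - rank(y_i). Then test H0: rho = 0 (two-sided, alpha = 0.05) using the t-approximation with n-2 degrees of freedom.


Step 1: Rank x and y separately (midranks; no ties here).
rank(x): 3->1, 8->3, 15->6, 12->4, 7->2, 13->5
rank(y): 2->2, 12->5, 9->4, 6->3, 15->6, 1->1
Step 2: d_i = R_x(i) - R_y(i); compute d_i^2.
  (1-2)^2=1, (3-5)^2=4, (6-4)^2=4, (4-3)^2=1, (2-6)^2=16, (5-1)^2=16
sum(d^2) = 42.
Step 3: rho = 1 - 6*42 / (6*(6^2 - 1)) = 1 - 252/210 = -0.200000.
Step 4: Under H0, t = rho * sqrt((n-2)/(1-rho^2)) = -0.4082 ~ t(4).
Step 5: Two-sided p-value from the t-distribution with 4 df = 0.704000.
Step 6: alpha = 0.05. fail to reject H0.

rho = -0.2000, p = 0.704000, fail to reject H0 at alpha = 0.05.


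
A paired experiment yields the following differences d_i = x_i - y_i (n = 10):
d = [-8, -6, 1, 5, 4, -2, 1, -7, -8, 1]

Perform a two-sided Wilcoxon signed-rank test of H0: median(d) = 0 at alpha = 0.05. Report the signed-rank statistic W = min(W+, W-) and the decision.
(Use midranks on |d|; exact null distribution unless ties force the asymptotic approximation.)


Step 1: Drop any zero differences (none here) and take |d_i|.
|d| = [8, 6, 1, 5, 4, 2, 1, 7, 8, 1]
Step 2: Midrank |d_i| (ties get averaged ranks).
ranks: |8|->9.5, |6|->7, |1|->2, |5|->6, |4|->5, |2|->4, |1|->2, |7|->8, |8|->9.5, |1|->2
Step 3: Attach original signs; sum ranks with positive sign and with negative sign.
W+ = 2 + 6 + 5 + 2 + 2 = 17
W- = 9.5 + 7 + 4 + 8 + 9.5 = 38
(Check: W+ + W- = 55 should equal n(n+1)/2 = 55.)
Step 4: Test statistic W = min(W+, W-) = 17.
Step 5: Ties in |d|, so use the tie-corrected normal approximation.
        E[W] = n(n+1)/4 = 10*11/4 = 27.5.
        Tie groups: |d|=1 (t=3), |d|=8 (t=2); sum(t^3 - t) = 30.
        Var[W] = n(n+1)(2n+1)/24 - sum(t^3-t)/48 = 2310/24 - 30/48 = 95.625.
        z = (W - E[W]) / sqrt(Var[W]) = (17 - 27.5) / 9.7788 = -1.0738.
        Two-sided p = 2*Phi(z) = 0.282934.
Step 6: alpha = 0.05. fail to reject H0.

W+ = 17, W- = 38, W = min = 17, p = 0.282934, fail to reject H0.


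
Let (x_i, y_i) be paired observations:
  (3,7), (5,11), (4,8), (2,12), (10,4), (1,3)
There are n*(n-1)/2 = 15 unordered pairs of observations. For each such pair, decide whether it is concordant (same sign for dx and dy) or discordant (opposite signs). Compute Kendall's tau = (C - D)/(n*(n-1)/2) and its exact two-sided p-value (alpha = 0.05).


Step 1: Enumerate the 15 unordered pairs (i,j) with i<j and classify each by sign(x_j-x_i) * sign(y_j-y_i).
  (1,2):dx=+2,dy=+4->C; (1,3):dx=+1,dy=+1->C; (1,4):dx=-1,dy=+5->D; (1,5):dx=+7,dy=-3->D
  (1,6):dx=-2,dy=-4->C; (2,3):dx=-1,dy=-3->C; (2,4):dx=-3,dy=+1->D; (2,5):dx=+5,dy=-7->D
  (2,6):dx=-4,dy=-8->C; (3,4):dx=-2,dy=+4->D; (3,5):dx=+6,dy=-4->D; (3,6):dx=-3,dy=-5->C
  (4,5):dx=+8,dy=-8->D; (4,6):dx=-1,dy=-9->C; (5,6):dx=-9,dy=-1->C
Step 2: C = 8, D = 7, total pairs = 15.
Step 3: tau = (C - D)/(n(n-1)/2) = (8 - 7)/15 = 0.066667.
Step 4: Exact two-sided p-value (enumerate n! = 720 permutations of y under H0): p = 1.000000.
Step 5: alpha = 0.05. fail to reject H0.

tau_b = 0.0667 (C=8, D=7), p = 1.000000, fail to reject H0.


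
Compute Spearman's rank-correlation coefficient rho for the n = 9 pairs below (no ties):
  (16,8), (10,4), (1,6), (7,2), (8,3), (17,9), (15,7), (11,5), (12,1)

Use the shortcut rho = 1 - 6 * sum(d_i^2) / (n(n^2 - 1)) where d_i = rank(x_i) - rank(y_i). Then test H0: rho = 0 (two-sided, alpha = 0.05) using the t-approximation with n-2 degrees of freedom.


Step 1: Rank x and y separately (midranks; no ties here).
rank(x): 16->8, 10->4, 1->1, 7->2, 8->3, 17->9, 15->7, 11->5, 12->6
rank(y): 8->8, 4->4, 6->6, 2->2, 3->3, 9->9, 7->7, 5->5, 1->1
Step 2: d_i = R_x(i) - R_y(i); compute d_i^2.
  (8-8)^2=0, (4-4)^2=0, (1-6)^2=25, (2-2)^2=0, (3-3)^2=0, (9-9)^2=0, (7-7)^2=0, (5-5)^2=0, (6-1)^2=25
sum(d^2) = 50.
Step 3: rho = 1 - 6*50 / (9*(9^2 - 1)) = 1 - 300/720 = 0.583333.
Step 4: Under H0, t = rho * sqrt((n-2)/(1-rho^2)) = 1.9001 ~ t(7).
Step 5: Two-sided p-value from the t-distribution with 7 df = 0.099186.
Step 6: alpha = 0.05. fail to reject H0.

rho = 0.5833, p = 0.099186, fail to reject H0 at alpha = 0.05.


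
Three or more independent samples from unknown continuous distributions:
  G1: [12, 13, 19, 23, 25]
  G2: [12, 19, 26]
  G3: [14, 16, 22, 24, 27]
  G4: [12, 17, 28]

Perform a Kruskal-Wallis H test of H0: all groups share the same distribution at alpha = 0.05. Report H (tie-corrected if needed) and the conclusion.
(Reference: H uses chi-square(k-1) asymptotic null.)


Step 1: Combine all N = 16 observations and assign midranks.
sorted (value, group, rank): (12,G1,2), (12,G2,2), (12,G4,2), (13,G1,4), (14,G3,5), (16,G3,6), (17,G4,7), (19,G1,8.5), (19,G2,8.5), (22,G3,10), (23,G1,11), (24,G3,12), (25,G1,13), (26,G2,14), (27,G3,15), (28,G4,16)
Step 2: Sum ranks within each group.
R_1 = 38.5 (n_1 = 5)
R_2 = 24.5 (n_2 = 3)
R_3 = 48 (n_3 = 5)
R_4 = 25 (n_4 = 3)
Step 3: H = 12/(N(N+1)) * sum(R_i^2/n_i) - 3(N+1)
     = 12/(16*17) * (38.5^2/5 + 24.5^2/3 + 48^2/5 + 25^2/3) - 3*17
     = 0.044118 * 1165.67 - 51
     = 0.426471.
Step 4: Ties present; correction factor C = 1 - 30/(16^3 - 16) = 0.992647. Corrected H = 0.426471 / 0.992647 = 0.429630.
Step 5: Under H0, H ~ chi^2(3); p-value = 0.934056.
Step 6: alpha = 0.05. fail to reject H0.

H = 0.4296, df = 3, p = 0.934056, fail to reject H0.


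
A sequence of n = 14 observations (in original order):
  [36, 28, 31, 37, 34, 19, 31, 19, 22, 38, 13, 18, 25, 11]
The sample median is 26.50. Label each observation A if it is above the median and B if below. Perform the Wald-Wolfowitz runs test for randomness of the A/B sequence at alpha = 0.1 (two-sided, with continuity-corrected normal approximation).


Step 1: Compute median = 26.50; label A = above, B = below.
Labels in order: AAAAABABBABBBB  (n_A = 7, n_B = 7)
Step 2: Count runs R = 6.
Step 3: Under H0 (random ordering), E[R] = 2*n_A*n_B/(n_A+n_B) + 1 = 2*7*7/14 + 1 = 8.0000.
        Var[R] = 2*n_A*n_B*(2*n_A*n_B - n_A - n_B) / ((n_A+n_B)^2 * (n_A+n_B-1)) = 8232/2548 = 3.2308.
        SD[R] = 1.7974.
Step 4: Continuity-corrected z = (R + 0.5 - E[R]) / SD[R] = (6 + 0.5 - 8.0000) / 1.7974 = -0.8345.
Step 5: Two-sided p-value via normal approximation = 2*(1 - Phi(|z|)) = 0.403986.
Step 6: alpha = 0.1. fail to reject H0.

R = 6, z = -0.8345, p = 0.403986, fail to reject H0.


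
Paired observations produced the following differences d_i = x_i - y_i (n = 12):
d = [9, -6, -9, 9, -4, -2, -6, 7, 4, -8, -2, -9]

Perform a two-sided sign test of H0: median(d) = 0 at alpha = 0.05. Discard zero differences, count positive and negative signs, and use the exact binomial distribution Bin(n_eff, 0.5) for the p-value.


Step 1: Discard zero differences. Original n = 12; n_eff = number of nonzero differences = 12.
Nonzero differences (with sign): +9, -6, -9, +9, -4, -2, -6, +7, +4, -8, -2, -9
Step 2: Count signs: positive = 4, negative = 8.
Step 3: Under H0: P(positive) = 0.5, so the number of positives S ~ Bin(12, 0.5).
Step 4: Two-sided exact p-value = sum of Bin(12,0.5) probabilities at or below the observed probability = 0.387695.
Step 5: alpha = 0.05. fail to reject H0.

n_eff = 12, pos = 4, neg = 8, p = 0.387695, fail to reject H0.


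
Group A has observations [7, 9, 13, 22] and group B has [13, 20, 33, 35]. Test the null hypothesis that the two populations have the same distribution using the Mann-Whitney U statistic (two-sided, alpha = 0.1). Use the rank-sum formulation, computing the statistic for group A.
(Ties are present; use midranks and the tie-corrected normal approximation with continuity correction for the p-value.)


Step 1: Combine and sort all 8 observations; assign midranks.
sorted (value, group): (7,X), (9,X), (13,X), (13,Y), (20,Y), (22,X), (33,Y), (35,Y)
ranks: 7->1, 9->2, 13->3.5, 13->3.5, 20->5, 22->6, 33->7, 35->8
Step 2: Rank sum for X: R1 = 1 + 2 + 3.5 + 6 = 12.5.
Step 3: U_X = R1 - n1(n1+1)/2 = 12.5 - 4*5/2 = 12.5 - 10 = 2.5.
       U_Y = n1*n2 - U_X = 16 - 2.5 = 13.5.
Step 4: Ties are present, so use the tie-corrected normal approximation (with continuity correction) for the p-value.
Step 5: p-value = 0.146489; compare to alpha = 0.1. fail to reject H0.

U_X = 2.5, p = 0.146489, fail to reject H0 at alpha = 0.1.


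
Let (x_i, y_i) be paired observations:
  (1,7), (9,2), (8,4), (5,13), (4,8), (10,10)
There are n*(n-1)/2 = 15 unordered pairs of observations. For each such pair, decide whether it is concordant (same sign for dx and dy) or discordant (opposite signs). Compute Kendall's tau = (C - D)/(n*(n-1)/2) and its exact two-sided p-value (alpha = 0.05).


Step 1: Enumerate the 15 unordered pairs (i,j) with i<j and classify each by sign(x_j-x_i) * sign(y_j-y_i).
  (1,2):dx=+8,dy=-5->D; (1,3):dx=+7,dy=-3->D; (1,4):dx=+4,dy=+6->C; (1,5):dx=+3,dy=+1->C
  (1,6):dx=+9,dy=+3->C; (2,3):dx=-1,dy=+2->D; (2,4):dx=-4,dy=+11->D; (2,5):dx=-5,dy=+6->D
  (2,6):dx=+1,dy=+8->C; (3,4):dx=-3,dy=+9->D; (3,5):dx=-4,dy=+4->D; (3,6):dx=+2,dy=+6->C
  (4,5):dx=-1,dy=-5->C; (4,6):dx=+5,dy=-3->D; (5,6):dx=+6,dy=+2->C
Step 2: C = 7, D = 8, total pairs = 15.
Step 3: tau = (C - D)/(n(n-1)/2) = (7 - 8)/15 = -0.066667.
Step 4: Exact two-sided p-value (enumerate n! = 720 permutations of y under H0): p = 1.000000.
Step 5: alpha = 0.05. fail to reject H0.

tau_b = -0.0667 (C=7, D=8), p = 1.000000, fail to reject H0.


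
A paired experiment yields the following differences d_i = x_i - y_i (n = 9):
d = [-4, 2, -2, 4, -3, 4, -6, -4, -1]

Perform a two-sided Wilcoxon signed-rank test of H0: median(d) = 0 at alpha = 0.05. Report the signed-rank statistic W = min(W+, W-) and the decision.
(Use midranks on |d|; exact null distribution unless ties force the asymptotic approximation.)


Step 1: Drop any zero differences (none here) and take |d_i|.
|d| = [4, 2, 2, 4, 3, 4, 6, 4, 1]
Step 2: Midrank |d_i| (ties get averaged ranks).
ranks: |4|->6.5, |2|->2.5, |2|->2.5, |4|->6.5, |3|->4, |4|->6.5, |6|->9, |4|->6.5, |1|->1
Step 3: Attach original signs; sum ranks with positive sign and with negative sign.
W+ = 2.5 + 6.5 + 6.5 = 15.5
W- = 6.5 + 2.5 + 4 + 9 + 6.5 + 1 = 29.5
(Check: W+ + W- = 45 should equal n(n+1)/2 = 45.)
Step 4: Test statistic W = min(W+, W-) = 15.5.
Step 5: Ties in |d|, so use the tie-corrected normal approximation.
        E[W] = n(n+1)/4 = 9*10/4 = 22.5.
        Tie groups: |d|=2 (t=2), |d|=4 (t=4); sum(t^3 - t) = 66.
        Var[W] = n(n+1)(2n+1)/24 - sum(t^3-t)/48 = 1710/24 - 66/48 = 69.875.
        z = (W - E[W]) / sqrt(Var[W]) = (15.5 - 22.5) / 8.3591 = -0.8374.
        Two-sided p = 2*Phi(z) = 0.402363.
Step 6: alpha = 0.05. fail to reject H0.

W+ = 15.5, W- = 29.5, W = min = 15.5, p = 0.402363, fail to reject H0.


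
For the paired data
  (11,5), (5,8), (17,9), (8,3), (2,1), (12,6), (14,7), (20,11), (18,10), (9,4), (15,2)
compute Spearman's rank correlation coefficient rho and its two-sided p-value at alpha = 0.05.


Step 1: Rank x and y separately (midranks; no ties here).
rank(x): 11->5, 5->2, 17->9, 8->3, 2->1, 12->6, 14->7, 20->11, 18->10, 9->4, 15->8
rank(y): 5->5, 8->8, 9->9, 3->3, 1->1, 6->6, 7->7, 11->11, 10->10, 4->4, 2->2
Step 2: d_i = R_x(i) - R_y(i); compute d_i^2.
  (5-5)^2=0, (2-8)^2=36, (9-9)^2=0, (3-3)^2=0, (1-1)^2=0, (6-6)^2=0, (7-7)^2=0, (11-11)^2=0, (10-10)^2=0, (4-4)^2=0, (8-2)^2=36
sum(d^2) = 72.
Step 3: rho = 1 - 6*72 / (11*(11^2 - 1)) = 1 - 432/1320 = 0.672727.
Step 4: Under H0, t = rho * sqrt((n-2)/(1-rho^2)) = 2.7277 ~ t(9).
Step 5: Two-sided p-value from the t-distribution with 9 df = 0.023313.
Step 6: alpha = 0.05. reject H0.

rho = 0.6727, p = 0.023313, reject H0 at alpha = 0.05.


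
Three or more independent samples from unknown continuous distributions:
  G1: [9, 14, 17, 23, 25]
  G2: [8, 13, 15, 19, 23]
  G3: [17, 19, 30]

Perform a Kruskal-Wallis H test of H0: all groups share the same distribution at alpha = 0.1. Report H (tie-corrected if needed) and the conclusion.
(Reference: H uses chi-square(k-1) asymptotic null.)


Step 1: Combine all N = 13 observations and assign midranks.
sorted (value, group, rank): (8,G2,1), (9,G1,2), (13,G2,3), (14,G1,4), (15,G2,5), (17,G1,6.5), (17,G3,6.5), (19,G2,8.5), (19,G3,8.5), (23,G1,10.5), (23,G2,10.5), (25,G1,12), (30,G3,13)
Step 2: Sum ranks within each group.
R_1 = 35 (n_1 = 5)
R_2 = 28 (n_2 = 5)
R_3 = 28 (n_3 = 3)
Step 3: H = 12/(N(N+1)) * sum(R_i^2/n_i) - 3(N+1)
     = 12/(13*14) * (35^2/5 + 28^2/5 + 28^2/3) - 3*14
     = 0.065934 * 663.133 - 42
     = 1.723077.
Step 4: Ties present; correction factor C = 1 - 18/(13^3 - 13) = 0.991758. Corrected H = 1.723077 / 0.991758 = 1.737396.
Step 5: Under H0, H ~ chi^2(2); p-value = 0.419497.
Step 6: alpha = 0.1. fail to reject H0.

H = 1.7374, df = 2, p = 0.419497, fail to reject H0.


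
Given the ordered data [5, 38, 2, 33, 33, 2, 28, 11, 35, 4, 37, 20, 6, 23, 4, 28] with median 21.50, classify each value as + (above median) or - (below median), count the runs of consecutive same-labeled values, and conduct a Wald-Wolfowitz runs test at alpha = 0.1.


Step 1: Compute median = 21.50; label A = above, B = below.
Labels in order: BABAABABABABBABA  (n_A = 8, n_B = 8)
Step 2: Count runs R = 14.
Step 3: Under H0 (random ordering), E[R] = 2*n_A*n_B/(n_A+n_B) + 1 = 2*8*8/16 + 1 = 9.0000.
        Var[R] = 2*n_A*n_B*(2*n_A*n_B - n_A - n_B) / ((n_A+n_B)^2 * (n_A+n_B-1)) = 14336/3840 = 3.7333.
        SD[R] = 1.9322.
Step 4: Continuity-corrected z = (R - 0.5 - E[R]) / SD[R] = (14 - 0.5 - 9.0000) / 1.9322 = 2.3290.
Step 5: Two-sided p-value via normal approximation = 2*(1 - Phi(|z|)) = 0.019861.
Step 6: alpha = 0.1. reject H0.

R = 14, z = 2.3290, p = 0.019861, reject H0.


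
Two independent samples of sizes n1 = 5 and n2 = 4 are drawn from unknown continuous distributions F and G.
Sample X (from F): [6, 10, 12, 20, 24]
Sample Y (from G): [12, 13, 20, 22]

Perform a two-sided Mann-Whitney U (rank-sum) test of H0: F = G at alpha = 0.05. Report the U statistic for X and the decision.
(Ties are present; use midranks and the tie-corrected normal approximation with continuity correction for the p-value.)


Step 1: Combine and sort all 9 observations; assign midranks.
sorted (value, group): (6,X), (10,X), (12,X), (12,Y), (13,Y), (20,X), (20,Y), (22,Y), (24,X)
ranks: 6->1, 10->2, 12->3.5, 12->3.5, 13->5, 20->6.5, 20->6.5, 22->8, 24->9
Step 2: Rank sum for X: R1 = 1 + 2 + 3.5 + 6.5 + 9 = 22.
Step 3: U_X = R1 - n1(n1+1)/2 = 22 - 5*6/2 = 22 - 15 = 7.
       U_Y = n1*n2 - U_X = 20 - 7 = 13.
Step 4: Ties are present, so use the tie-corrected normal approximation (with continuity correction) for the p-value.
Step 5: p-value = 0.536878; compare to alpha = 0.05. fail to reject H0.

U_X = 7, p = 0.536878, fail to reject H0 at alpha = 0.05.


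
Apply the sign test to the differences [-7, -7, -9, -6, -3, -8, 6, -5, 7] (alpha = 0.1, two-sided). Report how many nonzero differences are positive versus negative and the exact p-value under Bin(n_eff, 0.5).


Step 1: Discard zero differences. Original n = 9; n_eff = number of nonzero differences = 9.
Nonzero differences (with sign): -7, -7, -9, -6, -3, -8, +6, -5, +7
Step 2: Count signs: positive = 2, negative = 7.
Step 3: Under H0: P(positive) = 0.5, so the number of positives S ~ Bin(9, 0.5).
Step 4: Two-sided exact p-value = sum of Bin(9,0.5) probabilities at or below the observed probability = 0.179688.
Step 5: alpha = 0.1. fail to reject H0.

n_eff = 9, pos = 2, neg = 7, p = 0.179688, fail to reject H0.


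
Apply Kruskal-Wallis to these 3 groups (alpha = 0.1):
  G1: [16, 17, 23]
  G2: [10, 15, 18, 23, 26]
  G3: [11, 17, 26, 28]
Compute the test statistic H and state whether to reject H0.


Step 1: Combine all N = 12 observations and assign midranks.
sorted (value, group, rank): (10,G2,1), (11,G3,2), (15,G2,3), (16,G1,4), (17,G1,5.5), (17,G3,5.5), (18,G2,7), (23,G1,8.5), (23,G2,8.5), (26,G2,10.5), (26,G3,10.5), (28,G3,12)
Step 2: Sum ranks within each group.
R_1 = 18 (n_1 = 3)
R_2 = 30 (n_2 = 5)
R_3 = 30 (n_3 = 4)
Step 3: H = 12/(N(N+1)) * sum(R_i^2/n_i) - 3(N+1)
     = 12/(12*13) * (18^2/3 + 30^2/5 + 30^2/4) - 3*13
     = 0.076923 * 513 - 39
     = 0.461538.
Step 4: Ties present; correction factor C = 1 - 18/(12^3 - 12) = 0.989510. Corrected H = 0.461538 / 0.989510 = 0.466431.
Step 5: Under H0, H ~ chi^2(2); p-value = 0.791983.
Step 6: alpha = 0.1. fail to reject H0.

H = 0.4664, df = 2, p = 0.791983, fail to reject H0.


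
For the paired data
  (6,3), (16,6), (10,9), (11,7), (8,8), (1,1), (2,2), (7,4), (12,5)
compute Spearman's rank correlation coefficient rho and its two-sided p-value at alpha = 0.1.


Step 1: Rank x and y separately (midranks; no ties here).
rank(x): 6->3, 16->9, 10->6, 11->7, 8->5, 1->1, 2->2, 7->4, 12->8
rank(y): 3->3, 6->6, 9->9, 7->7, 8->8, 1->1, 2->2, 4->4, 5->5
Step 2: d_i = R_x(i) - R_y(i); compute d_i^2.
  (3-3)^2=0, (9-6)^2=9, (6-9)^2=9, (7-7)^2=0, (5-8)^2=9, (1-1)^2=0, (2-2)^2=0, (4-4)^2=0, (8-5)^2=9
sum(d^2) = 36.
Step 3: rho = 1 - 6*36 / (9*(9^2 - 1)) = 1 - 216/720 = 0.700000.
Step 4: Under H0, t = rho * sqrt((n-2)/(1-rho^2)) = 2.5934 ~ t(7).
Step 5: Two-sided p-value from the t-distribution with 7 df = 0.035770.
Step 6: alpha = 0.1. reject H0.

rho = 0.7000, p = 0.035770, reject H0 at alpha = 0.1.


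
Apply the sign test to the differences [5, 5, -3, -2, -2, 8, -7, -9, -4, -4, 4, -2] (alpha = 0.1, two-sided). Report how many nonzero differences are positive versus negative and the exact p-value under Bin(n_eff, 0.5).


Step 1: Discard zero differences. Original n = 12; n_eff = number of nonzero differences = 12.
Nonzero differences (with sign): +5, +5, -3, -2, -2, +8, -7, -9, -4, -4, +4, -2
Step 2: Count signs: positive = 4, negative = 8.
Step 3: Under H0: P(positive) = 0.5, so the number of positives S ~ Bin(12, 0.5).
Step 4: Two-sided exact p-value = sum of Bin(12,0.5) probabilities at or below the observed probability = 0.387695.
Step 5: alpha = 0.1. fail to reject H0.

n_eff = 12, pos = 4, neg = 8, p = 0.387695, fail to reject H0.


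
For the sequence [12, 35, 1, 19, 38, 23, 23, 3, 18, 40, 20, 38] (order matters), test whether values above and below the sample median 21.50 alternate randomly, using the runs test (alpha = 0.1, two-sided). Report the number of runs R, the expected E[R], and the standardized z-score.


Step 1: Compute median = 21.50; label A = above, B = below.
Labels in order: BABBAAABBABA  (n_A = 6, n_B = 6)
Step 2: Count runs R = 8.
Step 3: Under H0 (random ordering), E[R] = 2*n_A*n_B/(n_A+n_B) + 1 = 2*6*6/12 + 1 = 7.0000.
        Var[R] = 2*n_A*n_B*(2*n_A*n_B - n_A - n_B) / ((n_A+n_B)^2 * (n_A+n_B-1)) = 4320/1584 = 2.7273.
        SD[R] = 1.6514.
Step 4: Continuity-corrected z = (R - 0.5 - E[R]) / SD[R] = (8 - 0.5 - 7.0000) / 1.6514 = 0.3028.
Step 5: Two-sided p-value via normal approximation = 2*(1 - Phi(|z|)) = 0.762069.
Step 6: alpha = 0.1. fail to reject H0.

R = 8, z = 0.3028, p = 0.762069, fail to reject H0.


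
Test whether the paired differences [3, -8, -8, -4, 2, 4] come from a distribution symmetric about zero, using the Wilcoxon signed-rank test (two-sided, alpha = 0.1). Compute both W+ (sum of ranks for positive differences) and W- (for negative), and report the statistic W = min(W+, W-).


Step 1: Drop any zero differences (none here) and take |d_i|.
|d| = [3, 8, 8, 4, 2, 4]
Step 2: Midrank |d_i| (ties get averaged ranks).
ranks: |3|->2, |8|->5.5, |8|->5.5, |4|->3.5, |2|->1, |4|->3.5
Step 3: Attach original signs; sum ranks with positive sign and with negative sign.
W+ = 2 + 1 + 3.5 = 6.5
W- = 5.5 + 5.5 + 3.5 = 14.5
(Check: W+ + W- = 21 should equal n(n+1)/2 = 21.)
Step 4: Test statistic W = min(W+, W-) = 6.5.
Step 5: Ties in |d|, so use the tie-corrected normal approximation.
        E[W] = n(n+1)/4 = 6*7/4 = 10.5.
        Tie groups: |d|=4 (t=2), |d|=8 (t=2); sum(t^3 - t) = 12.
        Var[W] = n(n+1)(2n+1)/24 - sum(t^3-t)/48 = 546/24 - 12/48 = 22.5.
        z = (W - E[W]) / sqrt(Var[W]) = (6.5 - 10.5) / 4.7434 = -0.8433.
        Two-sided p = 2*Phi(z) = 0.399075.
Step 6: alpha = 0.1. fail to reject H0.

W+ = 6.5, W- = 14.5, W = min = 6.5, p = 0.399075, fail to reject H0.


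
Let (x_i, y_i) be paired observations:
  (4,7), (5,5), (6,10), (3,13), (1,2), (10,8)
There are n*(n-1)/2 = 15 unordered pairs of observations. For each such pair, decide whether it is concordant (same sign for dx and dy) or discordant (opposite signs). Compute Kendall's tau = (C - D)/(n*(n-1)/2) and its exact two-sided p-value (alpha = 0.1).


Step 1: Enumerate the 15 unordered pairs (i,j) with i<j and classify each by sign(x_j-x_i) * sign(y_j-y_i).
  (1,2):dx=+1,dy=-2->D; (1,3):dx=+2,dy=+3->C; (1,4):dx=-1,dy=+6->D; (1,5):dx=-3,dy=-5->C
  (1,6):dx=+6,dy=+1->C; (2,3):dx=+1,dy=+5->C; (2,4):dx=-2,dy=+8->D; (2,5):dx=-4,dy=-3->C
  (2,6):dx=+5,dy=+3->C; (3,4):dx=-3,dy=+3->D; (3,5):dx=-5,dy=-8->C; (3,6):dx=+4,dy=-2->D
  (4,5):dx=-2,dy=-11->C; (4,6):dx=+7,dy=-5->D; (5,6):dx=+9,dy=+6->C
Step 2: C = 9, D = 6, total pairs = 15.
Step 3: tau = (C - D)/(n(n-1)/2) = (9 - 6)/15 = 0.200000.
Step 4: Exact two-sided p-value (enumerate n! = 720 permutations of y under H0): p = 0.719444.
Step 5: alpha = 0.1. fail to reject H0.

tau_b = 0.2000 (C=9, D=6), p = 0.719444, fail to reject H0.
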